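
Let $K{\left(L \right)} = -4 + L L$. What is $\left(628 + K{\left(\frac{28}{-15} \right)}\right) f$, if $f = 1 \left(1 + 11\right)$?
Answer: $\frac{564736}{75} \approx 7529.8$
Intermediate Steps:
$K{\left(L \right)} = -4 + L^{2}$
$f = 12$ ($f = 1 \cdot 12 = 12$)
$\left(628 + K{\left(\frac{28}{-15} \right)}\right) f = \left(628 - \left(4 - \left(\frac{28}{-15}\right)^{2}\right)\right) 12 = \left(628 - \left(4 - \left(28 \left(- \frac{1}{15}\right)\right)^{2}\right)\right) 12 = \left(628 - \left(4 - \left(- \frac{28}{15}\right)^{2}\right)\right) 12 = \left(628 + \left(-4 + \frac{784}{225}\right)\right) 12 = \left(628 - \frac{116}{225}\right) 12 = \frac{141184}{225} \cdot 12 = \frac{564736}{75}$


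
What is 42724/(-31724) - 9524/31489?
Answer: -37442623/22703569 ≈ -1.6492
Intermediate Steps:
42724/(-31724) - 9524/31489 = 42724*(-1/31724) - 9524*1/31489 = -971/721 - 9524/31489 = -37442623/22703569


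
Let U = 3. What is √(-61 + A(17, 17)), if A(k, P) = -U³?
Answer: 2*I*√22 ≈ 9.3808*I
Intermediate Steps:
A(k, P) = -27 (A(k, P) = -1*3³ = -1*27 = -27)
√(-61 + A(17, 17)) = √(-61 - 27) = √(-88) = 2*I*√22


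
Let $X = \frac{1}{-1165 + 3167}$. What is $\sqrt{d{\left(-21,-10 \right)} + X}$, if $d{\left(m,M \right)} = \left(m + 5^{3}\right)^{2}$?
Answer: $\frac{\sqrt{43350573266}}{2002} \approx 104.0$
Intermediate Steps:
$d{\left(m,M \right)} = \left(125 + m\right)^{2}$ ($d{\left(m,M \right)} = \left(m + 125\right)^{2} = \left(125 + m\right)^{2}$)
$X = \frac{1}{2002} \approx 0.0004995$
$\sqrt{d{\left(-21,-10 \right)} + X} = \sqrt{\left(125 - 21\right)^{2} + \frac{1}{2002}} = \sqrt{104^{2} + \frac{1}{2002}} = \sqrt{10816 + \frac{1}{2002}} = \sqrt{\frac{21653633}{2002}} = \frac{\sqrt{43350573266}}{2002}$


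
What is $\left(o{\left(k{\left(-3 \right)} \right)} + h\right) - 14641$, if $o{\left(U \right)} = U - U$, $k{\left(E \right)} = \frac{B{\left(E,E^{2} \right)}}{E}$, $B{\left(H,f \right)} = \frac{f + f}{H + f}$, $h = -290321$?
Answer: $-304962$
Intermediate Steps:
$B{\left(H,f \right)} = \frac{2 f}{H + f}$
$k{\left(E \right)} = \frac{2 E}{E + E^{2}}$ ($k{\left(E \right)} = \frac{2 E^{2} \frac{1}{E + E^{2}}}{E} = \frac{2 E}{E + E^{2}}$)
$o{\left(U \right)} = 0$
$\left(o{\left(k{\left(-3 \right)} \right)} + h\right) - 14641 = \left(0 - 290321\right) - 14641 = -290321 - 14641 = -304962$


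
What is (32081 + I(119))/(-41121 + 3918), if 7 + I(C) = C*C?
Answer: -46235/37203 ≈ -1.2428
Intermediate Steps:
I(C) = -7 + C² (I(C) = -7 + C*C = -7 + C²)
(32081 + I(119))/(-41121 + 3918) = (32081 + (-7 + 119²))/(-41121 + 3918) = (32081 + (-7 + 14161))/(-37203) = (32081 + 14154)*(-1/37203) = 46235*(-1/37203) = -46235/37203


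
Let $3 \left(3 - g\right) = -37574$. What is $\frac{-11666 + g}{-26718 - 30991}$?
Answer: $- \frac{2585}{173127} \approx -0.014931$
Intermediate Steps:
$g = \frac{37583}{3}$ ($g = 3 - - \frac{37574}{3} = 3 + \frac{37574}{3} = \frac{37583}{3} \approx 12528.0$)
$\frac{-11666 + g}{-26718 - 30991} = \frac{-11666 + \frac{37583}{3}}{-26718 - 30991} = \frac{2585}{3 \left(-57709\right)} = \frac{2585}{3} \left(- \frac{1}{57709}\right) = - \frac{2585}{173127}$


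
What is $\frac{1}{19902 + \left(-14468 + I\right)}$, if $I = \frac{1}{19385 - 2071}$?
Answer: $\frac{17314}{94084277} \approx 0.00018403$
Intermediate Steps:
$I = \frac{1}{17314} \approx 5.7757 \cdot 10^{-5}$
$\frac{1}{19902 + \left(-14468 + I\right)} = \frac{1}{19902 + \left(-14468 + \frac{1}{17314}\right)} = \frac{1}{19902 - \frac{250498951}{17314}} = \frac{1}{\frac{94084277}{17314}} = \frac{17314}{94084277}$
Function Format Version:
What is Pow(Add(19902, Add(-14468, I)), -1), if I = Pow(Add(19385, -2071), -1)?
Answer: Rational(17314, 94084277) ≈ 0.00018403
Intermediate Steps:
I = Rational(1, 17314) (I = Pow(17314, -1) = Rational(1, 17314) ≈ 5.7757e-5)
Pow(Add(19902, Add(-14468, I)), -1) = Pow(Add(19902, Add(-14468, Rational(1, 17314))), -1) = Pow(Add(19902, Rational(-250498951, 17314)), -1) = Pow(Rational(94084277, 17314), -1) = Rational(17314, 94084277)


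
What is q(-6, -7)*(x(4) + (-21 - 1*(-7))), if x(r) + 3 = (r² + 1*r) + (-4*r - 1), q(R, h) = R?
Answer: 84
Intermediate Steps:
x(r) = -4 + r² - 3*r (x(r) = -3 + ((r² + 1*r) + (-4*r - 1)) = -3 + ((r² + r) + (-1 - 4*r)) = -3 + ((r + r²) + (-1 - 4*r)) = -3 + (-1 + r² - 3*r) = -4 + r² - 3*r)
q(-6, -7)*(x(4) + (-21 - 1*(-7))) = -6*((-4 + 4² - 3*4) + (-21 - 1*(-7))) = -6*((-4 + 16 - 12) + (-21 + 7)) = -6*(0 - 14) = -6*(-14) = 84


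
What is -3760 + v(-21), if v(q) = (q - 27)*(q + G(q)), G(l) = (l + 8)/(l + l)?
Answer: -19368/7 ≈ -2766.9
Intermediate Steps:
G(l) = (8 + l)/(2*l) (G(l) = (8 + l)/((2*l)) = (8 + l)*(1/(2*l)) = (8 + l)/(2*l))
v(q) = (-27 + q)*(q + (8 + q)/(2*q)) (v(q) = (q - 27)*(q + (8 + q)/(2*q)) = (-27 + q)*(q + (8 + q)/(2*q)))
-3760 + v(-21) = -3760 + (-19/2 + (-21)**2 - 108/(-21) - 53/2*(-21)) = -3760 + (-19/2 + 441 - 108*(-1/21) + 1113/2) = -3760 + (-19/2 + 441 + 36/7 + 1113/2) = -3760 + 6952/7 = -19368/7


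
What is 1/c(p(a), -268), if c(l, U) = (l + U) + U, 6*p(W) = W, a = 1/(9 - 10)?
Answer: -6/3217 ≈ -0.0018651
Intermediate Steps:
a = -1 (a = 1/(-1) = -1)
p(W) = W/6
c(l, U) = l + 2*U (c(l, U) = (U + l) + U = l + 2*U)
1/c(p(a), -268) = 1/((⅙)*(-1) + 2*(-268)) = 1/(-⅙ - 536) = 1/(-3217/6) = -6/3217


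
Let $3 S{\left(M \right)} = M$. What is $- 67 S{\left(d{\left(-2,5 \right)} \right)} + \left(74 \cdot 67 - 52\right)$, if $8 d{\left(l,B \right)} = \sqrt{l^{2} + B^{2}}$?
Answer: $4906 - \frac{67 \sqrt{29}}{24} \approx 4891.0$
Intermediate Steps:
$d{\left(l,B \right)} = \frac{\sqrt{B^{2} + l^{2}}}{8}$ ($d{\left(l,B \right)} = \frac{\sqrt{l^{2} + B^{2}}}{8} = \frac{\sqrt{B^{2} + l^{2}}}{8}$)
$S{\left(M \right)} = \frac{M}{3}$
$- 67 S{\left(d{\left(-2,5 \right)} \right)} + \left(74 \cdot 67 - 52\right) = - 67 \frac{\frac{1}{8} \sqrt{5^{2} + \left(-2\right)^{2}}}{3} + \left(74 \cdot 67 - 52\right) = - 67 \frac{\frac{1}{8} \sqrt{25 + 4}}{3} + \left(4958 - 52\right) = - 67 \frac{\frac{1}{8} \sqrt{29}}{3} + 4906 = - 67 \frac{\sqrt{29}}{24} + 4906 = - \frac{67 \sqrt{29}}{24} + 4906 = 4906 - \frac{67 \sqrt{29}}{24}$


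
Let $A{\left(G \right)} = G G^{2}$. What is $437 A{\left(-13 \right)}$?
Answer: $-960089$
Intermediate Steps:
$A{\left(G \right)} = G^{3}$
$437 A{\left(-13 \right)} = 437 \left(-13\right)^{3} = 437 \left(-2197\right) = -960089$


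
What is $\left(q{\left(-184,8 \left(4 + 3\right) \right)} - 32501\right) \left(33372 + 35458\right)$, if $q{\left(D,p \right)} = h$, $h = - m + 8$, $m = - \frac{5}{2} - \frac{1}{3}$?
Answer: $- \frac{6708894515}{3} \approx -2.2363 \cdot 10^{9}$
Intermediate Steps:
$m = - \frac{17}{6}$ ($m = \left(-5\right) \frac{1}{2} - \frac{1}{3} = - \frac{5}{2} - \frac{1}{3} = - \frac{17}{6} \approx -2.8333$)
$h = \frac{65}{6}$ ($h = \left(-1\right) \left(- \frac{17}{6}\right) + 8 = \frac{17}{6} + 8 = \frac{65}{6} \approx 10.833$)
$q{\left(D,p \right)} = \frac{65}{6}$
$\left(q{\left(-184,8 \left(4 + 3\right) \right)} - 32501\right) \left(33372 + 35458\right) = \left(\frac{65}{6} - 32501\right) \left(33372 + 35458\right) = \left(- \frac{194941}{6}\right) 68830 = - \frac{6708894515}{3}$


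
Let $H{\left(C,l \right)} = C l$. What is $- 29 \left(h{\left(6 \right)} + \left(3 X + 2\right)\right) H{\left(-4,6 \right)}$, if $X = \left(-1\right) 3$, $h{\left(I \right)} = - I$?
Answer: $-9048$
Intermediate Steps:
$X = -3$
$- 29 \left(h{\left(6 \right)} + \left(3 X + 2\right)\right) H{\left(-4,6 \right)} = - 29 \left(\left(-1\right) 6 + \left(3 \left(-3\right) + 2\right)\right) \left(\left(-4\right) 6\right) = - 29 \left(-6 + \left(-9 + 2\right)\right) \left(-24\right) = - 29 \left(-6 - 7\right) \left(-24\right) = \left(-29\right) \left(-13\right) \left(-24\right) = 377 \left(-24\right) = -9048$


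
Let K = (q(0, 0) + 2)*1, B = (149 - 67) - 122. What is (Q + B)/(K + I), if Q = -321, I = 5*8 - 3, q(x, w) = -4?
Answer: -361/35 ≈ -10.314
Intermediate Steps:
I = 37 (I = 40 - 3 = 37)
B = -40 (B = 82 - 122 = -40)
K = -2 (K = (-4 + 2)*1 = -2*1 = -2)
(Q + B)/(K + I) = (-321 - 40)/(-2 + 37) = -361/35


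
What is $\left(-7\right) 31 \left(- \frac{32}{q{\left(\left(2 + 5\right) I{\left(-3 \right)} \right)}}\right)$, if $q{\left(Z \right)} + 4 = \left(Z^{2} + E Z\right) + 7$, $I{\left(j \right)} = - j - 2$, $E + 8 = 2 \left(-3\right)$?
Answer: $- \frac{3472}{23} \approx -150.96$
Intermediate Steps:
$E = -14$ ($E = -8 + 2 \left(-3\right) = -8 - 6 = -14$)
$I{\left(j \right)} = -2 - j$
$q{\left(Z \right)} = 3 + Z^{2} - 14 Z$ ($q{\left(Z \right)} = -4 + \left(\left(Z^{2} - 14 Z\right) + 7\right) = -4 + \left(7 + Z^{2} - 14 Z\right) = 3 + Z^{2} - 14 Z$)
$\left(-7\right) 31 \left(- \frac{32}{q{\left(\left(2 + 5\right) I{\left(-3 \right)} \right)}}\right) = \left(-7\right) 31 \left(- \frac{32}{3 + \left(\left(2 + 5\right) \left(-2 - -3\right)\right)^{2} - 14 \left(2 + 5\right) \left(-2 - -3\right)}\right) = - 217 \left(- \frac{32}{3 + \left(7 \left(-2 + 3\right)\right)^{2} - 14 \cdot 7 \left(-2 + 3\right)}\right) = - 217 \left(- \frac{32}{3 + \left(7 \cdot 1\right)^{2} - 14 \cdot 7 \cdot 1}\right) = - 217 \left(- \frac{32}{3 + 7^{2} - 98}\right) = - 217 \left(- \frac{32}{3 + 49 - 98}\right) = - 217 \left(- \frac{32}{-46}\right) = - 217 \left(\left(-32\right) \left(- \frac{1}{46}\right)\right) = \left(-217\right) \frac{16}{23} = - \frac{3472}{23}$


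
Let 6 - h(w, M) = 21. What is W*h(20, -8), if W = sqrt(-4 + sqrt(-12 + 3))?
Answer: 15*sqrt(2)*(-1 - 3*I)/2 ≈ -10.607 - 31.82*I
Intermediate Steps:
h(w, M) = -15 (h(w, M) = 6 - 1*21 = 6 - 21 = -15)
W = 3*sqrt(2)*(1/3 + I)/2 (W = sqrt(-4 + sqrt(-9)) = sqrt(-4 + 3*I) = 3*sqrt(2)*(1/3 + I)/2 ≈ 0.70711 + 2.1213*I)
W*h(20, -8) = (sqrt(2)*(1 + 3*I)/2)*(-15) = -15*sqrt(2)*(1 + 3*I)/2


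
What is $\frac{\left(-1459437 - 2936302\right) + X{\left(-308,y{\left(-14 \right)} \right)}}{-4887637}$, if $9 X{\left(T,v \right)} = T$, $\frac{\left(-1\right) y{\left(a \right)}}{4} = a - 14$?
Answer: $\frac{39561959}{43988733} \approx 0.89937$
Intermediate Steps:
$y{\left(a \right)} = 56 - 4 a$ ($y{\left(a \right)} = - 4 \left(a - 14\right) = - 4 \left(-14 + a\right) = 56 - 4 a$)
$X{\left(T,v \right)} = \frac{T}{9}$
$\frac{\left(-1459437 - 2936302\right) + X{\left(-308,y{\left(-14 \right)} \right)}}{-4887637} = \frac{\left(-1459437 - 2936302\right) + \frac{1}{9} \left(-308\right)}{-4887637} = \left(-4395739 - \frac{308}{9}\right) \left(- \frac{1}{4887637}\right) = \left(- \frac{39561959}{9}\right) \left(- \frac{1}{4887637}\right) = \frac{39561959}{43988733}$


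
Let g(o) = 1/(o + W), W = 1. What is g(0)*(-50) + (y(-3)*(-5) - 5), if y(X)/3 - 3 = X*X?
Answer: -235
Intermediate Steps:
g(o) = 1/(1 + o) (g(o) = 1/(o + 1) = 1/(1 + o))
y(X) = 9 + 3*X² (y(X) = 9 + 3*(X*X) = 9 + 3*X²)
g(0)*(-50) + (y(-3)*(-5) - 5) = -50/(1 + 0) + ((9 + 3*(-3)²)*(-5) - 5) = -50/1 + ((9 + 3*9)*(-5) - 5) = 1*(-50) + ((9 + 27)*(-5) - 5) = -50 + (36*(-5) - 5) = -50 + (-180 - 5) = -50 - 185 = -235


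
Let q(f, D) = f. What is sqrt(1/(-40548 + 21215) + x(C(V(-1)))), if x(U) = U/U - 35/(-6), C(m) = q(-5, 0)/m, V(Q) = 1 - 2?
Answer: sqrt(91945466706)/115998 ≈ 2.6141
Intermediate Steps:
V(Q) = -1
C(m) = -5/m
x(U) = 41/6 (x(U) = 1 - 35*(-1/6) = 1 + 35/6 = 41/6)
sqrt(1/(-40548 + 21215) + x(C(V(-1)))) = sqrt(1/(-40548 + 21215) + 41/6) = sqrt(1/(-19333) + 41/6) = sqrt(-1/19333 + 41/6) = sqrt(792647/115998) = sqrt(91945466706)/115998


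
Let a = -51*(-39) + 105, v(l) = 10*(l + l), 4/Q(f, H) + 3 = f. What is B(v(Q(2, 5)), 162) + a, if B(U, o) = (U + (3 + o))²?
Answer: 9319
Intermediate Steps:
Q(f, H) = 4/(-3 + f)
v(l) = 20*l (v(l) = 10*(2*l) = 20*l)
B(U, o) = (3 + U + o)²
a = 2094 (a = 1989 + 105 = 2094)
B(v(Q(2, 5)), 162) + a = (3 + 20*(4/(-3 + 2)) + 162)² + 2094 = (3 + 20*(4/(-1)) + 162)² + 2094 = (3 + 20*(4*(-1)) + 162)² + 2094 = (3 + 20*(-4) + 162)² + 2094 = (3 - 80 + 162)² + 2094 = 85² + 2094 = 7225 + 2094 = 9319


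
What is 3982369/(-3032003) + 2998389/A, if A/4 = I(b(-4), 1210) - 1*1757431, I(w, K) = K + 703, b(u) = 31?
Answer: -37055606291735/21290943370216 ≈ -1.7404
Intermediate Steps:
I(w, K) = 703 + K
A = -7022072 (A = 4*((703 + 1210) - 1*1757431) = 4*(1913 - 1757431) = 4*(-1755518) = -7022072)
3982369/(-3032003) + 2998389/A = 3982369/(-3032003) + 2998389/(-7022072) = 3982369*(-1/3032003) + 2998389*(-1/7022072) = -3982369/3032003 - 2998389/7022072 = -37055606291735/21290943370216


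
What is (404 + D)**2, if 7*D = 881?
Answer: 13756681/49 ≈ 2.8075e+5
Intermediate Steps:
D = 881/7 (D = (1/7)*881 = 881/7 ≈ 125.86)
(404 + D)**2 = (404 + 881/7)**2 = (3709/7)**2 = 13756681/49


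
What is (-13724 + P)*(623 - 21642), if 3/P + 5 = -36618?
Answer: 10564444822045/36623 ≈ 2.8846e+8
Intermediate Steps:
P = -3/36623 (P = 3/(-5 - 36618) = 3/(-36623) = 3*(-1/36623) = -3/36623 ≈ -8.1916e-5)
(-13724 + P)*(623 - 21642) = (-13724 - 3/36623)*(623 - 21642) = -502614055/36623*(-21019) = 10564444822045/36623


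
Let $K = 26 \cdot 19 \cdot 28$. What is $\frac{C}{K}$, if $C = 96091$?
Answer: $\frac{96091}{13832} \approx 6.947$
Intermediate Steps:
$K = 13832$ ($K = 494 \cdot 28 = 13832$)
$\frac{C}{K} = \frac{96091}{13832}$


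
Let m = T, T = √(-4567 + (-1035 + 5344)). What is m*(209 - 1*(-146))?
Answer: 355*I*√258 ≈ 5702.1*I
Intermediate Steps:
T = I*√258 (T = √(-4567 + 4309) = √(-258) = I*√258 ≈ 16.062*I)
m = I*√258 ≈ 16.062*I
m*(209 - 1*(-146)) = (I*√258)*(209 - 1*(-146)) = (I*√258)*(209 + 146) = (I*√258)*355 = 355*I*√258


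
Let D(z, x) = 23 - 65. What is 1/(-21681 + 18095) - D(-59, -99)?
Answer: 150611/3586 ≈ 42.000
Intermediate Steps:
D(z, x) = -42
1/(-21681 + 18095) - D(-59, -99) = 1/(-21681 + 18095) - 1*(-42) = 1/(-3586) + 42 = -1/3586 + 42 = 150611/3586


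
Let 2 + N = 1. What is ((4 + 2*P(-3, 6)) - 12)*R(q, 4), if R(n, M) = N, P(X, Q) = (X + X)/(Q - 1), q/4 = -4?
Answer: 52/5 ≈ 10.400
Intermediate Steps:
q = -16 (q = 4*(-4) = -16)
P(X, Q) = 2*X/(-1 + Q) (P(X, Q) = (2*X)/(-1 + Q) = 2*X/(-1 + Q))
N = -1 (N = -2 + 1 = -1)
R(n, M) = -1
((4 + 2*P(-3, 6)) - 12)*R(q, 4) = ((4 + 2*(2*(-3)/(-1 + 6))) - 12)*(-1) = ((4 + 2*(2*(-3)/5)) - 12)*(-1) = ((4 + 2*(2*(-3)*(⅕))) - 12)*(-1) = ((4 + 2*(-6/5)) - 12)*(-1) = ((4 - 12/5) - 12)*(-1) = (8/5 - 12)*(-1) = -52/5*(-1) = 52/5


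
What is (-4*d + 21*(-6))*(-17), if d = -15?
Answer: 1122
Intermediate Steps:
(-4*d + 21*(-6))*(-17) = (-4*(-15) + 21*(-6))*(-17) = (60 - 126)*(-17) = -66*(-17) = 1122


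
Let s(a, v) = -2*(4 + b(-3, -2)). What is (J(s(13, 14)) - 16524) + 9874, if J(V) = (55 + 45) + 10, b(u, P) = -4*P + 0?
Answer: -6540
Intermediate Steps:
b(u, P) = -4*P
s(a, v) = -24 (s(a, v) = -2*(4 - 4*(-2)) = -2*(4 + 8) = -2*12 = -24)
J(V) = 110 (J(V) = 100 + 10 = 110)
(J(s(13, 14)) - 16524) + 9874 = (110 - 16524) + 9874 = -16414 + 9874 = -6540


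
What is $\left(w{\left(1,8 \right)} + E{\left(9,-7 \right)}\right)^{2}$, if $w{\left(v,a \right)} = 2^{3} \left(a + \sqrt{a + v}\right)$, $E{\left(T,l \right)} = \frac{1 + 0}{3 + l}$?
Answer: $\frac{123201}{16} \approx 7700.1$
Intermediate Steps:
$E{\left(T,l \right)} = \frac{1}{3 + l}$ ($E{\left(T,l \right)} = 1 \frac{1}{3 + l} = \frac{1}{3 + l}$)
$w{\left(v,a \right)} = 8 a + 8 \sqrt{a + v}$ ($w{\left(v,a \right)} = 8 \left(a + \sqrt{a + v}\right) = 8 a + 8 \sqrt{a + v}$)
$\left(w{\left(1,8 \right)} + E{\left(9,-7 \right)}\right)^{2} = \left(\left(8 \cdot 8 + 8 \sqrt{8 + 1}\right) + \frac{1}{3 - 7}\right)^{2} = \left(\left(64 + 8 \sqrt{9}\right) + \frac{1}{-4}\right)^{2} = \left(\left(64 + 8 \cdot 3\right) - \frac{1}{4}\right)^{2} = \left(\left(64 + 24\right) - \frac{1}{4}\right)^{2} = \left(88 - \frac{1}{4}\right)^{2} = \left(\frac{351}{4}\right)^{2} = \frac{123201}{16}$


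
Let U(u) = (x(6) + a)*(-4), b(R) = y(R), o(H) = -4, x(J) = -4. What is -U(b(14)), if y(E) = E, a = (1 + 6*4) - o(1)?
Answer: 100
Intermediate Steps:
a = 29 (a = (1 + 6*4) - 1*(-4) = (1 + 24) + 4 = 25 + 4 = 29)
b(R) = R
U(u) = -100 (U(u) = (-4 + 29)*(-4) = 25*(-4) = -100)
-U(b(14)) = -1*(-100) = 100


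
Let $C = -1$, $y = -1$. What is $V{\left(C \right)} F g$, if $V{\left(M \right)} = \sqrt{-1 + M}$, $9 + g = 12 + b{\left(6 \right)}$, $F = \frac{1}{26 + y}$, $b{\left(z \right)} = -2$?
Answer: $\frac{i \sqrt{2}}{25} \approx 0.056569 i$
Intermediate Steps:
$F = \frac{1}{25}$ ($F = \frac{1}{26 - 1} = \frac{1}{25} \approx 0.04$)
$g = 1$ ($g = -9 + \left(12 - 2\right) = -9 + 10 = 1$)
$V{\left(C \right)} F g = \sqrt{-1 - 1} \cdot \frac{1}{25} \cdot 1 = \sqrt{-2} \cdot \frac{1}{25} \cdot 1 = i \sqrt{2} \cdot \frac{1}{25} \cdot 1 = \frac{i \sqrt{2}}{25} \cdot 1 = \frac{i \sqrt{2}}{25}$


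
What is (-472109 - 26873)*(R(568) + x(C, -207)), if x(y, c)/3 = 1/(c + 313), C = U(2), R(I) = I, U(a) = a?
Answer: -15022102601/53 ≈ -2.8344e+8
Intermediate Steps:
C = 2
x(y, c) = 3/(313 + c) (x(y, c) = 3/(c + 313) = 3/(313 + c))
(-472109 - 26873)*(R(568) + x(C, -207)) = (-472109 - 26873)*(568 + 3/(313 - 207)) = -498982*(568 + 3/106) = -498982*60211/106 = -15022102601/53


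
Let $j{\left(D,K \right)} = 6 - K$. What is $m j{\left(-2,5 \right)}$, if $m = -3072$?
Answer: $-3072$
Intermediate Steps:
$m j{\left(-2,5 \right)} = - 3072 \left(6 - 5\right) = \left(-3072\right) 1 = -3072$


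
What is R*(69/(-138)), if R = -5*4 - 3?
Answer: 23/2 ≈ 11.500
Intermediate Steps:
R = -23 (R = -20 - 3 = -23)
R*(69/(-138)) = -1587/(-138) = -1587*(-1)/138 = -23*(-½) = 23/2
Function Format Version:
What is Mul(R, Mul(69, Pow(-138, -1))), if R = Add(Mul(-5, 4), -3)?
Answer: Rational(23, 2) ≈ 11.500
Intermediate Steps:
R = -23 (R = Add(-20, -3) = -23)
Mul(R, Mul(69, Pow(-138, -1))) = Mul(-23, Mul(69, Pow(-138, -1))) = Mul(-23, Mul(69, Rational(-1, 138))) = Mul(-23, Rational(-1, 2)) = Rational(23, 2)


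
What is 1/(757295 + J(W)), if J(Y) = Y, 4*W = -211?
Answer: 4/3028969 ≈ 1.3206e-6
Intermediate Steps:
W = -211/4 (W = (¼)*(-211) = -211/4 ≈ -52.750)
1/(757295 + J(W)) = 1/(757295 - 211/4) = 1/(3028969/4) = 4/3028969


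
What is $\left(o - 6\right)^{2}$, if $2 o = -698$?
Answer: $126025$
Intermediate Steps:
$o = -349$ ($o = \frac{1}{2} \left(-698\right) = -349$)
$\left(o - 6\right)^{2} = \left(-349 - 6\right)^{2} = \left(-355\right)^{2} = 126025$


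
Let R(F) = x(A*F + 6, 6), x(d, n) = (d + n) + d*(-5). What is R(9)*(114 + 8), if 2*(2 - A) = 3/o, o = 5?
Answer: -48312/5 ≈ -9662.4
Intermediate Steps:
A = 17/10 (A = 2 - 3/(2*5) = 2 - 1/2*3/5 = 2 - 3/10 = 17/10 ≈ 1.7000)
x(d, n) = n - 4*d (x(d, n) = (d + n) - 5*d = n - 4*d)
R(F) = -18 - 34*F/5 (R(F) = 6 - 4*(17*F/10 + 6) = 6 - 4*(6 + 17*F/10) = 6 + (-24 - 34*F/5) = -18 - 34*F/5)
R(9)*(114 + 8) = (-18 - 34/5*9)*(114 + 8) = (-18 - 306/5)*122 = -396/5*122 = -48312/5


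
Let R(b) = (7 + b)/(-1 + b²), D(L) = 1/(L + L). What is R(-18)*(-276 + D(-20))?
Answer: 121451/12920 ≈ 9.4002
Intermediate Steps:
D(L) = 1/(2*L)
R(b) = (7 + b)/(-1 + b²)
R(-18)*(-276 + D(-20)) = ((7 - 18)/(-1 + (-18)²))*(-276 + (½)/(-20)) = (-11/(-1 + 324))*(-276 + (½)*(-1/20)) = (-11/323)*(-276 - 1/40) = ((1/323)*(-11))*(-11041/40) = -11/323*(-11041/40) = 121451/12920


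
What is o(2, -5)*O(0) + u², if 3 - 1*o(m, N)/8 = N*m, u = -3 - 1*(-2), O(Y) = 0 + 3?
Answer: 313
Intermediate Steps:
O(Y) = 3
u = -1 (u = -3 + 2 = -1)
o(m, N) = 24 - 8*N*m
o(2, -5)*O(0) + u² = (24 - 8*(-5)*2)*3 + (-1)² = (24 + 80)*3 + 1 = 104*3 + 1 = 312 + 1 = 313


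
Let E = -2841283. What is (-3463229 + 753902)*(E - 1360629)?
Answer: 11384353633224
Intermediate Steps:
(-3463229 + 753902)*(E - 1360629) = (-3463229 + 753902)*(-2841283 - 1360629) = -2709327*(-4201912) = 11384353633224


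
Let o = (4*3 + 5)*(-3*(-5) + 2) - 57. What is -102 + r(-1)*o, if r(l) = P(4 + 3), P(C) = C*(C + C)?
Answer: 22634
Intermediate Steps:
P(C) = 2*C² (P(C) = C*(2*C) = 2*C²)
r(l) = 98 (r(l) = 2*(4 + 3)² = 2*7² = 2*49 = 98)
o = 232 (o = (12 + 5)*(15 + 2) - 57 = 17*17 - 57 = 289 - 57 = 232)
-102 + r(-1)*o = -102 + 98*232 = -102 + 22736 = 22634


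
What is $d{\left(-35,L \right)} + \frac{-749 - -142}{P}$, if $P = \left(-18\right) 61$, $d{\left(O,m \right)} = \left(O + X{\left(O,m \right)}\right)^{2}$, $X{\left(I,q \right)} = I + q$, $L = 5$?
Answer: $\frac{4639657}{1098} \approx 4225.6$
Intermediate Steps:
$d{\left(O,m \right)} = \left(m + 2 O\right)^{2}$ ($d{\left(O,m \right)} = \left(O + \left(O + m\right)\right)^{2} = \left(m + 2 O\right)^{2}$)
$P = -1098$
$d{\left(-35,L \right)} + \frac{-749 - -142}{P} = \left(5 + 2 \left(-35\right)\right)^{2} + \frac{-749 - -142}{-1098} = \left(5 - 70\right)^{2} - \frac{-749 + 142}{1098} = \left(-65\right)^{2} - - \frac{607}{1098} = 4225 + \frac{607}{1098} = \frac{4639657}{1098}$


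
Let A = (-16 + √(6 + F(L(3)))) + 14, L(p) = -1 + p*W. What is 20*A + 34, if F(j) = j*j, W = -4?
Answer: -6 + 100*√7 ≈ 258.58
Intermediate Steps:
L(p) = -1 - 4*p (L(p) = -1 + p*(-4) = -1 - 4*p)
F(j) = j²
A = -2 + 5*√7 (A = (-16 + √(6 + (-1 - 4*3)²)) + 14 = (-16 + √(6 + (-1 - 12)²)) + 14 = (-16 + √(6 + (-13)²)) + 14 = (-16 + √(6 + 169)) + 14 = (-16 + √175) + 14 = (-16 + 5*√7) + 14 = -2 + 5*√7 ≈ 11.229)
20*A + 34 = 20*(-2 + 5*√7) + 34 = (-40 + 100*√7) + 34 = -6 + 100*√7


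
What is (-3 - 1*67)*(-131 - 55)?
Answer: 13020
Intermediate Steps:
(-3 - 1*67)*(-131 - 55) = (-3 - 67)*(-186) = -70*(-186) = 13020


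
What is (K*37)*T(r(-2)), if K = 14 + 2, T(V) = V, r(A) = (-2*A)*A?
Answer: -4736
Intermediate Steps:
r(A) = -2*A**2
K = 16
(K*37)*T(r(-2)) = (16*37)*(-2*(-2)**2) = 592*(-2*4) = 592*(-8) = -4736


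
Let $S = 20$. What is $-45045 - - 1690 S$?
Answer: $-11245$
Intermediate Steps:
$-45045 - - 1690 S = -45045 - \left(-1690\right) 20 = -45045 - -33800 = -45045 + 33800 = -11245$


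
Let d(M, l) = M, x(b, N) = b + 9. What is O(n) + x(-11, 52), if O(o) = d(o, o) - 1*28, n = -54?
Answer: -84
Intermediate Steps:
x(b, N) = 9 + b
O(o) = -28 + o (O(o) = o - 1*28 = o - 28 = -28 + o)
O(n) + x(-11, 52) = (-28 - 54) + (9 - 11) = -82 - 2 = -84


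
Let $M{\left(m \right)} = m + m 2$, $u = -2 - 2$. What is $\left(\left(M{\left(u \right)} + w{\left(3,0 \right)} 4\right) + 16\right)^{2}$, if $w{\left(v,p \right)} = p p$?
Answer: $16$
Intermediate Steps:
$w{\left(v,p \right)} = p^{2}$
$u = -4$
$M{\left(m \right)} = 3 m$ ($M{\left(m \right)} = m + 2 m = 3 m$)
$\left(\left(M{\left(u \right)} + w{\left(3,0 \right)} 4\right) + 16\right)^{2} = \left(\left(3 \left(-4\right) + 0^{2} \cdot 4\right) + 16\right)^{2} = \left(\left(-12 + 0 \cdot 4\right) + 16\right)^{2} = \left(\left(-12 + 0\right) + 16\right)^{2} = \left(-12 + 16\right)^{2} = 4^{2} = 16$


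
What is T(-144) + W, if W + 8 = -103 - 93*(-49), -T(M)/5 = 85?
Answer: 4021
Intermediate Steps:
T(M) = -425 (T(M) = -5*85 = -425)
W = 4446 (W = -8 + (-103 - 93*(-49)) = -8 + (-103 + 4557) = -8 + 4454 = 4446)
T(-144) + W = -425 + 4446 = 4021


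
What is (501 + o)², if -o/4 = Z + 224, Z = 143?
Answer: 935089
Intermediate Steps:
o = -1468 (o = -4*(143 + 224) = -4*367 = -1468)
(501 + o)² = (501 - 1468)² = (-967)² = 935089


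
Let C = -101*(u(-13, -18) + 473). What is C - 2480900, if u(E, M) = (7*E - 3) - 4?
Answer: -2518775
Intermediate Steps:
u(E, M) = -7 + 7*E (u(E, M) = (-3 + 7*E) - 4 = -7 + 7*E)
C = -37875 (C = -101*((-7 + 7*(-13)) + 473) = -101*((-7 - 91) + 473) = -101*(-98 + 473) = -101*375 = -37875)
C - 2480900 = -37875 - 2480900 = -2518775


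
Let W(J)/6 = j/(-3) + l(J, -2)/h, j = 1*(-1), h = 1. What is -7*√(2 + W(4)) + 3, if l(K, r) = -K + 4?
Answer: -11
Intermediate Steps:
l(K, r) = 4 - K
j = -1
W(J) = 26 - 6*J (W(J) = 6*(-1/(-3) + (4 - J)/1) = 6*(-1*(-⅓) + (4 - J)*1) = 6*(⅓ + (4 - J)) = 6*(13/3 - J) = 26 - 6*J)
-7*√(2 + W(4)) + 3 = -7*√(2 + (26 - 6*4)) + 3 = -7*√(2 + (26 - 24)) + 3 = -7*√(2 + 2) + 3 = -7*√4 + 3 = -7*2 + 3 = -14 + 3 = -11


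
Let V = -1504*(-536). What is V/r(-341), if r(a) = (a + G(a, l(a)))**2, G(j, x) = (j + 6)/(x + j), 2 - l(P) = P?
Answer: 3224576/1034289 ≈ 3.1177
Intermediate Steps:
l(P) = 2 - P
V = 806144
G(j, x) = (6 + j)/(j + x)
r(a) = (3 + 3*a/2)**2 (r(a) = (a + (6 + a)/(a + (2 - a)))**2 = (a + (6 + a)/2)**2 = (a + (3 + a/2))**2 = (3 + 3*a/2)**2)
V/r(-341) = 806144/((9*(2 - 341)**2/4)) = 806144/(((9/4)*(-339)**2)) = 806144/(((9/4)*114921)) = 806144/(1034289/4) = 806144*(4/1034289) = 3224576/1034289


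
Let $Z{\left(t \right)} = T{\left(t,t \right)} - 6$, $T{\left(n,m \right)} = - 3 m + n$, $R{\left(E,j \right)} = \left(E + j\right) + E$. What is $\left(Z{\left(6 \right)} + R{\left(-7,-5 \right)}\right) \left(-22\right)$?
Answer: $814$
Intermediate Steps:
$R{\left(E,j \right)} = j + 2 E$
$T{\left(n,m \right)} = n - 3 m$
$Z{\left(t \right)} = -6 - 2 t$ ($Z{\left(t \right)} = \left(t - 3 t\right) - 6 = - 2 t - 6 = -6 - 2 t$)
$\left(Z{\left(6 \right)} + R{\left(-7,-5 \right)}\right) \left(-22\right) = \left(\left(-6 - 12\right) + \left(-5 + 2 \left(-7\right)\right)\right) \left(-22\right) = \left(\left(-6 - 12\right) - 19\right) \left(-22\right) = \left(-18 - 19\right) \left(-22\right) = \left(-37\right) \left(-22\right) = 814$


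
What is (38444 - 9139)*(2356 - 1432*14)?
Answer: -518464060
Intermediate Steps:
(38444 - 9139)*(2356 - 1432*14) = 29305*(2356 - 20048) = 29305*(-17692) = -518464060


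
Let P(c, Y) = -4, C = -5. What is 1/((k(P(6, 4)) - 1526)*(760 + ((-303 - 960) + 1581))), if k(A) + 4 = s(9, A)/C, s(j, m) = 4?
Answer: -5/8251012 ≈ -6.0599e-7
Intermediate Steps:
k(A) = -24/5 (k(A) = -4 + 4/(-5) = -4 + 4*(-⅕) = -4 - ⅘ = -24/5)
1/((k(P(6, 4)) - 1526)*(760 + ((-303 - 960) + 1581))) = 1/((-24/5 - 1526)*(760 + ((-303 - 960) + 1581))) = 1/(-7654*(760 + (-1263 + 1581))/5) = 1/(-7654*(760 + 318)/5) = 1/(-7654/5*1078) = 1/(-8251012/5) = -5/8251012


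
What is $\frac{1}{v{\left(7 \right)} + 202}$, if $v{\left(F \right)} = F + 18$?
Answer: $\frac{1}{227} \approx 0.0044053$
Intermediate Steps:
$v{\left(F \right)} = 18 + F$
$\frac{1}{v{\left(7 \right)} + 202} = \frac{1}{\left(18 + 7\right) + 202} = \frac{1}{25 + 202} = \frac{1}{227}$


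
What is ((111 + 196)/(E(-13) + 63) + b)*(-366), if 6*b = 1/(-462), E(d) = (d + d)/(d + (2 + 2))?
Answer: -467165023/273966 ≈ -1705.2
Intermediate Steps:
E(d) = 2*d/(4 + d) (E(d) = (2*d)/(d + 4) = (2*d)/(4 + d) = 2*d/(4 + d))
b = -1/2772 (b = (⅙)/(-462) = (⅙)*(-1/462) = -1/2772 ≈ -0.00036075)
((111 + 196)/(E(-13) + 63) + b)*(-366) = ((111 + 196)/(2*(-13)/(4 - 13) + 63) - 1/2772)*(-366) = (307/(2*(-13)/(-9) + 63) - 1/2772)*(-366) = (307/(2*(-13)*(-⅑) + 63) - 1/2772)*(-366) = (307/(26/9 + 63) - 1/2772)*(-366) = (307/(593/9) - 1/2772)*(-366) = (307*(9/593) - 1/2772)*(-366) = (2763/593 - 1/2772)*(-366) = (7658443/1643796)*(-366) = -467165023/273966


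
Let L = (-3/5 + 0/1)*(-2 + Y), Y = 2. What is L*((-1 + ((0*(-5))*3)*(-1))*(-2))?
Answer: 0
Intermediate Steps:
L = 0 (L = (-3/5 + 0/1)*(-2 + 2) = (-3*⅕ + 0*1)*0 = (-⅗ + 0)*0 = -⅗*0 = 0)
L*((-1 + ((0*(-5))*3)*(-1))*(-2)) = 0*((-1 + ((0*(-5))*3)*(-1))*(-2)) = 0*((-1 + (0*3)*(-1))*(-2)) = 0*((-1 + 0*(-1))*(-2)) = 0*((-1 + 0)*(-2)) = 0*(-1*(-2)) = 0*2 = 0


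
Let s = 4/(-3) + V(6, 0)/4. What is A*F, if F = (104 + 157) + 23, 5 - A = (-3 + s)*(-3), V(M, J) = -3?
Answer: -2911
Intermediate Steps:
s = -25/12 (s = 4/(-3) - 3/4 = 4*(-⅓) - 3*¼ = -4/3 - ¾ = -25/12 ≈ -2.0833)
A = -41/4 (A = 5 - (-3 - 25/12)*(-3) = 5 - (-61)*(-3)/12 = 5 - 1*61/4 = 5 - 61/4 = -41/4 ≈ -10.250)
F = 284 (F = 261 + 23 = 284)
A*F = -41/4*284 = -2911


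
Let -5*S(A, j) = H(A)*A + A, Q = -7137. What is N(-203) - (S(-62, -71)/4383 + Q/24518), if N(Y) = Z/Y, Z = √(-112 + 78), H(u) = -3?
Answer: 12265199/41331690 - I*√34/203 ≈ 0.29675 - 0.028724*I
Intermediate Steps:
S(A, j) = 2*A/5 (S(A, j) = -(-3*A + A)/5 = -(-2)*A/5 = 2*A/5)
Z = I*√34 (Z = √(-34) = I*√34 ≈ 5.8309*I)
N(Y) = I*√34/Y (N(Y) = (I*√34)/Y = I*√34/Y)
N(-203) - (S(-62, -71)/4383 + Q/24518) = I*√34/(-203) - (((⅖)*(-62))/4383 - 7137/24518) = I*√34*(-1/203) - (-124/5*1/4383 - 7137*1/24518) = -I*√34/203 - (-124/21915 - 549/1886) = -I*√34/203 - 1*(-12265199/41331690) = -I*√34/203 + 12265199/41331690 = 12265199/41331690 - I*√34/203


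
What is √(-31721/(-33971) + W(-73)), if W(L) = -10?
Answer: 3*I*√1162521591/33971 ≈ 3.011*I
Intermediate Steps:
√(-31721/(-33971) + W(-73)) = √(-31721/(-33971) - 10) = √(-31721*(-1/33971) - 10) = √(31721/33971 - 10) = √(-307989/33971) = 3*I*√1162521591/33971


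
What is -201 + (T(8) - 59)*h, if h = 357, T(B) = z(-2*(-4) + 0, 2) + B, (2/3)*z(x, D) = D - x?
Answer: -21621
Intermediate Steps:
z(x, D) = -3*x/2 + 3*D/2 (z(x, D) = 3*(D - x)/2 = -3*x/2 + 3*D/2)
T(B) = -9 + B (T(B) = (-3*(-2*(-4) + 0)/2 + (3/2)*2) + B = (-3*(8 + 0)/2 + 3) + B = (-3/2*8 + 3) + B = (-12 + 3) + B = -9 + B)
-201 + (T(8) - 59)*h = -201 + ((-9 + 8) - 59)*357 = -201 + (-1 - 59)*357 = -201 - 60*357 = -201 - 21420 = -21621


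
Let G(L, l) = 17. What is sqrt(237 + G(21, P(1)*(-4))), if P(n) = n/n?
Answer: sqrt(254) ≈ 15.937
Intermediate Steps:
P(n) = 1
sqrt(237 + G(21, P(1)*(-4))) = sqrt(237 + 17) = sqrt(254)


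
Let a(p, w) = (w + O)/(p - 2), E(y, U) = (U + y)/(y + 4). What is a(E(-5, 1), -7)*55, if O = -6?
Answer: -715/2 ≈ -357.50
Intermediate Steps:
E(y, U) = (U + y)/(4 + y)
a(p, w) = (-6 + w)/(-2 + p) (a(p, w) = (w - 6)/(p - 2) = (-6 + w)/(-2 + p))
a(E(-5, 1), -7)*55 = ((-6 - 7)/(-2 + (1 - 5)/(4 - 5)))*55 = (-13/(-2 - 4/(-1)))*55 = (-13/(-2 - 1*(-4)))*55 = (-13/(-2 + 4))*55 = (-13/2)*55 = ((1/2)*(-13))*55 = -13/2*55 = -715/2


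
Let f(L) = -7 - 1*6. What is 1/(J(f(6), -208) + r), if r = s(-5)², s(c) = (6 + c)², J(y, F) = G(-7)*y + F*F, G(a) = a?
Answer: 1/43356 ≈ 2.3065e-5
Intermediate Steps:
f(L) = -13 (f(L) = -7 - 6 = -13)
J(y, F) = F² - 7*y (J(y, F) = -7*y + F*F = -7*y + F² = F² - 7*y)
r = 1 (r = ((6 - 5)²)² = (1²)² = 1² = 1)
1/(J(f(6), -208) + r) = 1/(((-208)² - 7*(-13)) + 1) = 1/((43264 + 91) + 1) = 1/(43355 + 1) = 1/43356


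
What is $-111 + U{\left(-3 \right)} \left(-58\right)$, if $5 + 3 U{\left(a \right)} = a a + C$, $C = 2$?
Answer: $-227$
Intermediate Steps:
$U{\left(a \right)} = -1 + \frac{a^{2}}{3}$ ($U{\left(a \right)} = - \frac{5}{3} + \frac{a a + 2}{3} = - \frac{5}{3} + \frac{a^{2} + 2}{3} = - \frac{5}{3} + \frac{2 + a^{2}}{3} = - \frac{5}{3} + \left(\frac{2}{3} + \frac{a^{2}}{3}\right) = -1 + \frac{a^{2}}{3}$)
$-111 + U{\left(-3 \right)} \left(-58\right) = -111 + \left(-1 + \frac{\left(-3\right)^{2}}{3}\right) \left(-58\right) = -111 + \left(-1 + \frac{1}{3} \cdot 9\right) \left(-58\right) = -111 + \left(-1 + 3\right) \left(-58\right) = -111 + 2 \left(-58\right) = -111 - 116 = -227$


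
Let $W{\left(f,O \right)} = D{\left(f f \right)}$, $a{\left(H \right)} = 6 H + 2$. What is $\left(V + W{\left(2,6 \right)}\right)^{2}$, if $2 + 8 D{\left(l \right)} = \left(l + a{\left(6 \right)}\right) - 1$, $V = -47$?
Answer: $\frac{113569}{64} \approx 1774.5$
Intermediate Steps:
$a{\left(H \right)} = 2 + 6 H$
$D{\left(l \right)} = \frac{35}{8} + \frac{l}{8}$ ($D{\left(l \right)} = - \frac{1}{4} + \frac{\left(l + \left(2 + 6 \cdot 6\right)\right) - 1}{8} = - \frac{1}{4} + \frac{\left(l + \left(2 + 36\right)\right) - 1}{8} = - \frac{1}{4} + \frac{\left(l + 38\right) - 1}{8} = - \frac{1}{4} + \frac{\left(38 + l\right) - 1}{8} = - \frac{1}{4} + \frac{37 + l}{8} = - \frac{1}{4} + \left(\frac{37}{8} + \frac{l}{8}\right) = \frac{35}{8} + \frac{l}{8}$)
$W{\left(f,O \right)} = \frac{35}{8} + \frac{f^{2}}{8}$ ($W{\left(f,O \right)} = \frac{35}{8} + \frac{f f}{8} = \frac{35}{8} + \frac{f^{2}}{8}$)
$\left(V + W{\left(2,6 \right)}\right)^{2} = \left(-47 + \left(\frac{35}{8} + \frac{2^{2}}{8}\right)\right)^{2} = \left(-47 + \left(\frac{35}{8} + \frac{1}{8} \cdot 4\right)\right)^{2} = \left(-47 + \left(\frac{35}{8} + \frac{1}{2}\right)\right)^{2} = \left(-47 + \frac{39}{8}\right)^{2} = \left(- \frac{337}{8}\right)^{2} = \frac{113569}{64}$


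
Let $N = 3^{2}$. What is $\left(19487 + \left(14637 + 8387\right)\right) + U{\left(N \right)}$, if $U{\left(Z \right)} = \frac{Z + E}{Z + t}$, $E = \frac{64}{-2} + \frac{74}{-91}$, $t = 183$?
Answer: $\frac{742750025}{17472} \approx 42511.0$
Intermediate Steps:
$N = 9$
$E = - \frac{2986}{91}$ ($E = 64 \left(- \frac{1}{2}\right) + 74 \left(- \frac{1}{91}\right) = -32 - \frac{74}{91} = - \frac{2986}{91} \approx -32.813$)
$U{\left(Z \right)} = \frac{- \frac{2986}{91} + Z}{183 + Z}$ ($U{\left(Z \right)} = \frac{Z - \frac{2986}{91}}{Z + 183} = \frac{- \frac{2986}{91} + Z}{183 + Z}$)
$\left(19487 + \left(14637 + 8387\right)\right) + U{\left(N \right)} = \left(19487 + \left(14637 + 8387\right)\right) + \frac{- \frac{2986}{91} + 9}{183 + 9} = \left(19487 + 23024\right) + \frac{1}{192} \left(- \frac{2167}{91}\right) = 42511 + \frac{1}{192} \left(- \frac{2167}{91}\right) = 42511 - \frac{2167}{17472} = \frac{742750025}{17472}$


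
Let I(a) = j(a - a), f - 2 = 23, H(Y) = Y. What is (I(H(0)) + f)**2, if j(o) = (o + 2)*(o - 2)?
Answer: 441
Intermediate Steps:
j(o) = (-2 + o)*(2 + o) (j(o) = (2 + o)*(-2 + o) = (-2 + o)*(2 + o))
f = 25 (f = 2 + 23 = 25)
I(a) = -4 (I(a) = -4 + (a - a)**2 = -4 + 0**2 = -4 + 0 = -4)
(I(H(0)) + f)**2 = (-4 + 25)**2 = 21**2 = 441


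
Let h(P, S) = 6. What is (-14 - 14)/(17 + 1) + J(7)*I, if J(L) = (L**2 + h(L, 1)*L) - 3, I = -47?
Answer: -37238/9 ≈ -4137.6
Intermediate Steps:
J(L) = -3 + L**2 + 6*L (J(L) = (L**2 + 6*L) - 3 = -3 + L**2 + 6*L)
(-14 - 14)/(17 + 1) + J(7)*I = (-14 - 14)/(17 + 1) + (-3 + 7**2 + 6*7)*(-47) = -28/18 + (-3 + 49 + 42)*(-47) = -28*1/18 + 88*(-47) = -14/9 - 4136 = -37238/9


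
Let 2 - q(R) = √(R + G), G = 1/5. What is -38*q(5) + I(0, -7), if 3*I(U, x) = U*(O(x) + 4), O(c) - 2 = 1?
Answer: -76 + 38*√130/5 ≈ 10.653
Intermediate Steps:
O(c) = 3 (O(c) = 2 + 1 = 3)
G = ⅕ ≈ 0.20000
I(U, x) = 7*U/3 (I(U, x) = (U*(3 + 4))/3 = (U*7)/3 = (7*U)/3 = 7*U/3)
q(R) = 2 - √(⅕ + R) (q(R) = 2 - √(R + ⅕) = 2 - √(⅕ + R))
-38*q(5) + I(0, -7) = -38*(2 - √(5 + 25*5)/5) + (7/3)*0 = -38*(2 - √(5 + 125)/5) + 0 = -38*(2 - √130/5) + 0 = (-76 + 38*√130/5) + 0 = -76 + 38*√130/5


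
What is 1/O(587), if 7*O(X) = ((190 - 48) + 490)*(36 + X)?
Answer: 1/56248 ≈ 1.7778e-5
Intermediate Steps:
O(X) = 22752/7 + 632*X/7 (O(X) = (((190 - 48) + 490)*(36 + X))/7 = ((142 + 490)*(36 + X))/7 = (632*(36 + X))/7 = (22752 + 632*X)/7 = 22752/7 + 632*X/7)
1/O(587) = 1/(22752/7 + (632/7)*587) = 1/(22752/7 + 370984/7) = 1/56248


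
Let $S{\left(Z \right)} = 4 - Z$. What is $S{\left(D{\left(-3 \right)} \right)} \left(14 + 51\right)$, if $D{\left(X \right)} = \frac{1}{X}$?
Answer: $\frac{845}{3} \approx 281.67$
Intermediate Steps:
$S{\left(D{\left(-3 \right)} \right)} \left(14 + 51\right) = \left(4 - \frac{1}{-3}\right) \left(14 + 51\right) = \left(4 - - \frac{1}{3}\right) 65 = \left(4 + \frac{1}{3}\right) 65 = \frac{13}{3} \cdot 65 = \frac{845}{3}$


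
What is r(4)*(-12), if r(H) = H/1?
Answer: -48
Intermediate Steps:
r(H) = H (r(H) = H*1 = H)
r(4)*(-12) = 4*(-12) = -48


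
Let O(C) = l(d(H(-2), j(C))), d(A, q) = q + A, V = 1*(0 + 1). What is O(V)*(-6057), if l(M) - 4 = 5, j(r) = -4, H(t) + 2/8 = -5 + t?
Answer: -54513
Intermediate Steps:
V = 1 (V = 1*1 = 1)
H(t) = -21/4 + t (H(t) = -1/4 + (-5 + t) = -21/4 + t)
d(A, q) = A + q
l(M) = 9 (l(M) = 4 + 5 = 9)
O(C) = 9
O(V)*(-6057) = 9*(-6057) = -54513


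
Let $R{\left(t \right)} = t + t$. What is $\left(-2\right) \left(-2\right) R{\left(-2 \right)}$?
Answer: $-16$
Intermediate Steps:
$R{\left(t \right)} = 2 t$
$\left(-2\right) \left(-2\right) R{\left(-2 \right)} = \left(-2\right) \left(-2\right) 2 \left(-2\right) = 4 \left(-4\right) = -16$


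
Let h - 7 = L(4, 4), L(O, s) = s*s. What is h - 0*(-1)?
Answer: 23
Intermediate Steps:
L(O, s) = s²
h = 23 (h = 7 + 4² = 7 + 16 = 23)
h - 0*(-1) = 23 - 0*(-1) = 23 - 14*0 = 23 + 0 = 23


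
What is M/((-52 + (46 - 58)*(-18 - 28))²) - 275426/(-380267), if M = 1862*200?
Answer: 526169827/237666875 ≈ 2.2139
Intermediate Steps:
M = 372400
M/((-52 + (46 - 58)*(-18 - 28))²) - 275426/(-380267) = 372400/((-52 + (46 - 58)*(-18 - 28))²) - 275426/(-380267) = 372400/((-52 - 12*(-46))²) - 275426*(-1/380267) = 372400/((-52 + 552)²) + 275426/380267 = 372400/(500²) + 275426/380267 = 372400/250000 + 275426/380267 = 372400*(1/250000) + 275426/380267 = 931/625 + 275426/380267 = 526169827/237666875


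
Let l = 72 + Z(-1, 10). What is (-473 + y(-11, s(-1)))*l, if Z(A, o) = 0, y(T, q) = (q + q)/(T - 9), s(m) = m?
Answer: -170244/5 ≈ -34049.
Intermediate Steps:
y(T, q) = 2*q/(-9 + T) (y(T, q) = (2*q)/(-9 + T) = 2*q/(-9 + T))
l = 72 (l = 72 + 0 = 72)
(-473 + y(-11, s(-1)))*l = (-473 + 2*(-1)/(-9 - 11))*72 = (-473 + 2*(-1)/(-20))*72 = (-473 + 2*(-1)*(-1/20))*72 = (-473 + 1/10)*72 = -4729/10*72 = -170244/5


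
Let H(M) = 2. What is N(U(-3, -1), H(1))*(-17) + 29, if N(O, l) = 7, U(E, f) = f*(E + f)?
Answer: -90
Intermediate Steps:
N(U(-3, -1), H(1))*(-17) + 29 = 7*(-17) + 29 = -119 + 29 = -90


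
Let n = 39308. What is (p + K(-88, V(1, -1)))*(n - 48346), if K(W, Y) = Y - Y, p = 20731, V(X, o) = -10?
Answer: -187366778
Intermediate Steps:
K(W, Y) = 0
(p + K(-88, V(1, -1)))*(n - 48346) = (20731 + 0)*(39308 - 48346) = 20731*(-9038) = -187366778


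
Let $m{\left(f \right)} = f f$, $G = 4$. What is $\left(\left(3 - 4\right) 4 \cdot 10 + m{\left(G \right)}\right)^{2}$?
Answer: $576$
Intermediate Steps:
$m{\left(f \right)} = f^{2}$
$\left(\left(3 - 4\right) 4 \cdot 10 + m{\left(G \right)}\right)^{2} = \left(\left(3 - 4\right) 4 \cdot 10 + 4^{2}\right)^{2} = \left(\left(-1\right) 4 \cdot 10 + 16\right)^{2} = \left(\left(-4\right) 10 + 16\right)^{2} = \left(-40 + 16\right)^{2} = \left(-24\right)^{2} = 576$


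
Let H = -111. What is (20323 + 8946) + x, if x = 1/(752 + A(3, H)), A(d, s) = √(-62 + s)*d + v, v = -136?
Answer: 11151870113/381013 - 3*I*√173/381013 ≈ 29269.0 - 0.00010356*I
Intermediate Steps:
A(d, s) = -136 + d*√(-62 + s) (A(d, s) = √(-62 + s)*d - 136 = d*√(-62 + s) - 136 = -136 + d*√(-62 + s))
x = 1/(616 + 3*I*√173) (x = 1/(752 + (-136 + 3*√(-62 - 111))) = 1/(752 + (-136 + 3*√(-173))) = 1/(752 + (-136 + 3*(I*√173))) = 1/(752 + (-136 + 3*I*√173)) = 1/(616 + 3*I*√173) ≈ 0.0016167 - 0.00010356*I)
(20323 + 8946) + x = (20323 + 8946) + (616/381013 - 3*I*√173/381013) = 29269 + (616/381013 - 3*I*√173/381013) = 11151870113/381013 - 3*I*√173/381013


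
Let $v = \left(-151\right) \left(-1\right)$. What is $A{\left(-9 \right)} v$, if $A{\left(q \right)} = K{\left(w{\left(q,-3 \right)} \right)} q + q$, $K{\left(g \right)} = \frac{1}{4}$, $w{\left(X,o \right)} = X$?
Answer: $- \frac{6795}{4} \approx -1698.8$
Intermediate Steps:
$K{\left(g \right)} = \frac{1}{4}$
$A{\left(q \right)} = \frac{5 q}{4}$ ($A{\left(q \right)} = \frac{q}{4} + q = \frac{5 q}{4}$)
$v = 151$
$A{\left(-9 \right)} v = \frac{5}{4} \left(-9\right) 151 = \left(- \frac{45}{4}\right) 151 = - \frac{6795}{4}$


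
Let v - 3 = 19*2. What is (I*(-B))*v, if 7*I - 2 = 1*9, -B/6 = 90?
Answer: 243540/7 ≈ 34791.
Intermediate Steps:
B = -540 (B = -6*90 = -540)
I = 11/7 (I = 2/7 + (1*9)/7 = 2/7 + (1/7)*9 = 2/7 + 9/7 = 11/7 ≈ 1.5714)
v = 41 (v = 3 + 19*2 = 3 + 38 = 41)
(I*(-B))*v = (11*(-1*(-540))/7)*41 = ((11/7)*540)*41 = (5940/7)*41 = 243540/7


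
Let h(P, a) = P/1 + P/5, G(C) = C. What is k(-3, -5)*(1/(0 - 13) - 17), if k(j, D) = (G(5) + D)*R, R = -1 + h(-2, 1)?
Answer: 0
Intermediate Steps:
h(P, a) = 6*P/5 (h(P, a) = P*1 + P*(⅕) = P + P/5 = 6*P/5)
R = -17/5 (R = -1 + (6/5)*(-2) = -1 - 12/5 = -17/5 ≈ -3.4000)
k(j, D) = -17 - 17*D/5 (k(j, D) = (5 + D)*(-17/5) = -17 - 17*D/5)
k(-3, -5)*(1/(0 - 13) - 17) = (-17 - 17/5*(-5))*(1/(0 - 13) - 17) = (-17 + 17)*(1/(-13) - 17) = 0*(-1/13 - 17) = 0*(-222/13) = 0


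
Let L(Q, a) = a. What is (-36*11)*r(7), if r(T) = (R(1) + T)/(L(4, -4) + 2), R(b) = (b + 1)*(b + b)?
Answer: 2178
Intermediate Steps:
R(b) = 2*b*(1 + b) (R(b) = (1 + b)*(2*b) = 2*b*(1 + b))
r(T) = -2 - T/2 (r(T) = (2*1*(1 + 1) + T)/(-4 + 2) = (2*1*2 + T)/(-2) = (4 + T)*(-½) = -2 - T/2)
(-36*11)*r(7) = (-36*11)*(-2 - ½*7) = -396*(-2 - 7/2) = -396*(-11/2) = 2178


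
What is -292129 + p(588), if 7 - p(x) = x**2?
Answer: -637866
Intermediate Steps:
p(x) = 7 - x**2
-292129 + p(588) = -292129 + (7 - 1*588**2) = -292129 + (7 - 1*345744) = -292129 + (7 - 345744) = -292129 - 345737 = -637866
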